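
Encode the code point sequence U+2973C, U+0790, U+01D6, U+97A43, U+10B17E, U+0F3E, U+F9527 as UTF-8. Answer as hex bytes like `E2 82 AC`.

U+2973C: 4-byte form → F0 A9 9C BC.
U+0790: 2-byte form → DE 90.
U+01D6: 2-byte form → C7 96.
U+97A43: 4-byte form → F2 97 A9 83.
U+10B17E: 4-byte form → F4 8B 85 BE.
U+0F3E: 3-byte form → E0 BC BE.
U+F9527: 4-byte form → F3 B9 94 A7.
Concatenated (23 bytes): F0 A9 9C BC DE 90 C7 96 F2 97 A9 83 F4 8B 85 BE E0 BC BE F3 B9 94 A7.

F0 A9 9C BC DE 90 C7 96 F2 97 A9 83 F4 8B 85 BE E0 BC BE F3 B9 94 A7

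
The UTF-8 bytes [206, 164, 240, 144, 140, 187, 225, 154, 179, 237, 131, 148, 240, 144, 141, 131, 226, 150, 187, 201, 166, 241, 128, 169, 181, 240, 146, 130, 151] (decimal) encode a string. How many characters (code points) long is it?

Byte at offset 0: 0xCE = 11001110 → 2-byte char (#1). Advance 2.
Byte at offset 2: 0xF0 = 11110000 → 4-byte char (#2). Advance 4.
Byte at offset 6: 0xE1 = 11100001 → 3-byte char (#3). Advance 3.
Byte at offset 9: 0xED = 11101101 → 3-byte char (#4). Advance 3.
Byte at offset 12: 0xF0 = 11110000 → 4-byte char (#5). Advance 4.
Byte at offset 16: 0xE2 = 11100010 → 3-byte char (#6). Advance 3.
Byte at offset 19: 0xC9 = 11001001 → 2-byte char (#7). Advance 2.
Byte at offset 21: 0xF1 = 11110001 → 4-byte char (#8). Advance 4.
Byte at offset 25: 0xF0 = 11110000 → 4-byte char (#9). Advance 4.
Reached end at offset 29 after 9 code points.

9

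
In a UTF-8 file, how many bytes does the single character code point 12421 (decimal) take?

U+3085 = 0x3085. UTF-8 uses 1 byte below 0x80, 2 below 0x800, 3 below 0x10000, 4 up to 0x10FFFF. 0x3085 is in U+0800–U+FFFF → 3 bytes.

3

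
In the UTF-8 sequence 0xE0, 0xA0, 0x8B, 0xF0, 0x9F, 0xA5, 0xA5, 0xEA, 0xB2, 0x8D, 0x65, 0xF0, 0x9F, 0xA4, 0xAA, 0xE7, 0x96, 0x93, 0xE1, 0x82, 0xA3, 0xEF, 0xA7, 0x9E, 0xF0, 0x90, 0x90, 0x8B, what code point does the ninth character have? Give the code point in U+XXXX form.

Offset 0: leading byte 0xE0 = 11100000 → 3-byte char #1 = E0 A0 8B.
Offset 3: leading byte 0xF0 = 11110000 → 4-byte char #2 = F0 9F A5 A5.
Offset 7: leading byte 0xEA = 11101010 → 3-byte char #3 = EA B2 8D.
Offset 10: leading byte 0x65 = 01100101 → 1-byte char #4 = 65.
Offset 11: leading byte 0xF0 = 11110000 → 4-byte char #5 = F0 9F A4 AA.
Offset 15: leading byte 0xE7 = 11100111 → 3-byte char #6 = E7 96 93.
Offset 18: leading byte 0xE1 = 11100001 → 3-byte char #7 = E1 82 A3.
Offset 21: leading byte 0xEF = 11101111 → 3-byte char #8 = EF A7 9E.
Offset 24: leading byte 0xF0 = 11110000 → 4-byte char #9 = F0 90 90 8B.
Leading byte 0xF0 = 11110000 matches 11110xxx → 4-byte sequence.
Byte 1: 0xF0 = 11110000, payload 000 (3 bits).
Byte 2: 0x90 = 10010000 (10xxxxxx ✓), payload 010000.
Byte 3: 0x90 = 10010000 (10xxxxxx ✓), payload 010000.
Byte 4: 0x8B = 10001011 (10xxxxxx ✓), payload 001011.
Concatenate: 000010000010000001011 = 0x1040B (21 bits → U+1040B).

U+1040B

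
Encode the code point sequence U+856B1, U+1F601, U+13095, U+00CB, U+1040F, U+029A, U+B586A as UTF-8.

U+856B1: 4-byte form → F2 85 9A B1.
U+1F601: 4-byte form → F0 9F 98 81.
U+13095: 4-byte form → F0 93 82 95.
U+00CB: 2-byte form → C3 8B.
U+1040F: 4-byte form → F0 90 90 8F.
U+029A: 2-byte form → CA 9A.
U+B586A: 4-byte form → F2 B5 A1 AA.
Concatenated (24 bytes): F2 85 9A B1 F0 9F 98 81 F0 93 82 95 C3 8B F0 90 90 8F CA 9A F2 B5 A1 AA.

F2 85 9A B1 F0 9F 98 81 F0 93 82 95 C3 8B F0 90 90 8F CA 9A F2 B5 A1 AA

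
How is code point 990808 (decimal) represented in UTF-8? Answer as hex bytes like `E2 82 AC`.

U+F1E58 = 0xF1E58 = 990808 decimal. In range U+10000–U+10FFFF → 4-byte form: 11110xxx 10xxxxxx 10xxxxxx 10xxxxxx.
Binary (21 bits): 011110001111001011000.
Split 3+6+6+6: 011 | 110001 | 111001 | 011000.
Byte 1: 11110011 = 0xF3.
Byte 2: 10110001 = 0xB1.
Byte 3: 10111001 = 0xB9.
Byte 4: 10011000 = 0x98.

F3 B1 B9 98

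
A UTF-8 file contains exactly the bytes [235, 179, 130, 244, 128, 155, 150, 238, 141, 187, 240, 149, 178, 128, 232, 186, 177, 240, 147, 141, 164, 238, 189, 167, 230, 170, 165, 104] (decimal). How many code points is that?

9

Byte at offset 0: 0xEB = 11101011 → 3-byte char (#1). Advance 3.
Byte at offset 3: 0xF4 = 11110100 → 4-byte char (#2). Advance 4.
Byte at offset 7: 0xEE = 11101110 → 3-byte char (#3). Advance 3.
Byte at offset 10: 0xF0 = 11110000 → 4-byte char (#4). Advance 4.
Byte at offset 14: 0xE8 = 11101000 → 3-byte char (#5). Advance 3.
Byte at offset 17: 0xF0 = 11110000 → 4-byte char (#6). Advance 4.
Byte at offset 21: 0xEE = 11101110 → 3-byte char (#7). Advance 3.
Byte at offset 24: 0xE6 = 11100110 → 3-byte char (#8). Advance 3.
Byte at offset 27: 0x68 = 01101000 → 1-byte char (#9). Advance 1.
Reached end at offset 28 after 9 code points.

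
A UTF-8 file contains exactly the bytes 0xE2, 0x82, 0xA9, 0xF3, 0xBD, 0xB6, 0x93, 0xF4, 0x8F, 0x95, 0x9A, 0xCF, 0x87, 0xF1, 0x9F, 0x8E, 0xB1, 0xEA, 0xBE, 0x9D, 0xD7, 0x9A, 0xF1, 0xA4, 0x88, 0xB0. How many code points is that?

8

Byte at offset 0: 0xE2 = 11100010 → 3-byte char (#1). Advance 3.
Byte at offset 3: 0xF3 = 11110011 → 4-byte char (#2). Advance 4.
Byte at offset 7: 0xF4 = 11110100 → 4-byte char (#3). Advance 4.
Byte at offset 11: 0xCF = 11001111 → 2-byte char (#4). Advance 2.
Byte at offset 13: 0xF1 = 11110001 → 4-byte char (#5). Advance 4.
Byte at offset 17: 0xEA = 11101010 → 3-byte char (#6). Advance 3.
Byte at offset 20: 0xD7 = 11010111 → 2-byte char (#7). Advance 2.
Byte at offset 22: 0xF1 = 11110001 → 4-byte char (#8). Advance 4.
Reached end at offset 26 after 8 code points.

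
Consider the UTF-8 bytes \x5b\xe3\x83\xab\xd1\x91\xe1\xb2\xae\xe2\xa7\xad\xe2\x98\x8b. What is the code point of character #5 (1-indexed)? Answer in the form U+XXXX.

Offset 0: leading byte 0x5B = 01011011 → 1-byte char #1 = 5B.
Offset 1: leading byte 0xE3 = 11100011 → 3-byte char #2 = E3 83 AB.
Offset 4: leading byte 0xD1 = 11010001 → 2-byte char #3 = D1 91.
Offset 6: leading byte 0xE1 = 11100001 → 3-byte char #4 = E1 B2 AE.
Offset 9: leading byte 0xE2 = 11100010 → 3-byte char #5 = E2 A7 AD.
Leading byte 0xE2 = 11100010 matches 1110xxxx → 3-byte sequence.
Byte 1: 0xE2 = 11100010, payload 0010 (4 bits).
Byte 2: 0xA7 = 10100111 (10xxxxxx ✓), payload 100111.
Byte 3: 0xAD = 10101101 (10xxxxxx ✓), payload 101101.
Concatenate: 0010100111101101 = 0x29ED (16 bits → U+29ED).

U+29ED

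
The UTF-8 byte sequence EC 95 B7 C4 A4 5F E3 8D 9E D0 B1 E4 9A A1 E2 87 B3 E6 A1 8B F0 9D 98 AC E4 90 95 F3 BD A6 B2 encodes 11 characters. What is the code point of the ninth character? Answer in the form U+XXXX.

Offset 0: leading byte 0xEC = 11101100 → 3-byte char #1 = EC 95 B7.
Offset 3: leading byte 0xC4 = 11000100 → 2-byte char #2 = C4 A4.
Offset 5: leading byte 0x5F = 01011111 → 1-byte char #3 = 5F.
Offset 6: leading byte 0xE3 = 11100011 → 3-byte char #4 = E3 8D 9E.
Offset 9: leading byte 0xD0 = 11010000 → 2-byte char #5 = D0 B1.
Offset 11: leading byte 0xE4 = 11100100 → 3-byte char #6 = E4 9A A1.
Offset 14: leading byte 0xE2 = 11100010 → 3-byte char #7 = E2 87 B3.
Offset 17: leading byte 0xE6 = 11100110 → 3-byte char #8 = E6 A1 8B.
Offset 20: leading byte 0xF0 = 11110000 → 4-byte char #9 = F0 9D 98 AC.
Leading byte 0xF0 = 11110000 matches 11110xxx → 4-byte sequence.
Byte 1: 0xF0 = 11110000, payload 000 (3 bits).
Byte 2: 0x9D = 10011101 (10xxxxxx ✓), payload 011101.
Byte 3: 0x98 = 10011000 (10xxxxxx ✓), payload 011000.
Byte 4: 0xAC = 10101100 (10xxxxxx ✓), payload 101100.
Concatenate: 000011101011000101100 = 0x1D62C (21 bits → U+1D62C).

U+1D62C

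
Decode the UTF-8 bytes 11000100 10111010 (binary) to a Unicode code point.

U+013A

Leading byte 0xC4 = 11000100 matches 110xxxxx → 2-byte sequence.
Byte 1: 0xC4 = 11000100, payload 00100 (5 bits).
Byte 2: 0xBA = 10111010 (10xxxxxx ✓), payload 111010.
Concatenate: 00100111010 = 0x13A (11 bits → U+013A).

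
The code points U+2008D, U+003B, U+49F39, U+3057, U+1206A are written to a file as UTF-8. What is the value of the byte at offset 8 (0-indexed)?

U+2008D → 4-byte form F0 A0 82 8D at offsets 0–3.
U+003B → 1-byte form 3B at offsets 4–4.
U+49F39 → 4-byte form F1 89 BC B9 at offsets 5–8.
Offset 8 falls in char 3's range; it's byte 4 of F1 89 BC B9 = 0xB9.

0xB9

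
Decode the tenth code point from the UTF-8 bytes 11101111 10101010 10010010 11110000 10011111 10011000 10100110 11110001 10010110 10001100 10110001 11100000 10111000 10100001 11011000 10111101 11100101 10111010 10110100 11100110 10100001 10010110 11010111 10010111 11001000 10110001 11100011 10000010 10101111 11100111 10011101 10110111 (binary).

U+30AF

Offset 0: leading byte 0xEF = 11101111 → 3-byte char #1 = EF AA 92.
Offset 3: leading byte 0xF0 = 11110000 → 4-byte char #2 = F0 9F 98 A6.
Offset 7: leading byte 0xF1 = 11110001 → 4-byte char #3 = F1 96 8C B1.
Offset 11: leading byte 0xE0 = 11100000 → 3-byte char #4 = E0 B8 A1.
Offset 14: leading byte 0xD8 = 11011000 → 2-byte char #5 = D8 BD.
Offset 16: leading byte 0xE5 = 11100101 → 3-byte char #6 = E5 BA B4.
Offset 19: leading byte 0xE6 = 11100110 → 3-byte char #7 = E6 A1 96.
Offset 22: leading byte 0xD7 = 11010111 → 2-byte char #8 = D7 97.
Offset 24: leading byte 0xC8 = 11001000 → 2-byte char #9 = C8 B1.
Offset 26: leading byte 0xE3 = 11100011 → 3-byte char #10 = E3 82 AF.
Leading byte 0xE3 = 11100011 matches 1110xxxx → 3-byte sequence.
Byte 1: 0xE3 = 11100011, payload 0011 (4 bits).
Byte 2: 0x82 = 10000010 (10xxxxxx ✓), payload 000010.
Byte 3: 0xAF = 10101111 (10xxxxxx ✓), payload 101111.
Concatenate: 0011000010101111 = 0x30AF (16 bits → U+30AF).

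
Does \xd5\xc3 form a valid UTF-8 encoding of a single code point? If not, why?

Leading byte 0xD5 = 11010101 → 2-byte form.
Byte 2 is 0xC3 = 11000011, which is not 10xxxxxx — expected a continuation byte.

invalid (non-continuation byte where continuation expected)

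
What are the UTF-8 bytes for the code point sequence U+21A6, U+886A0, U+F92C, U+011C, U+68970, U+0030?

U+21A6: 3-byte form → E2 86 A6.
U+886A0: 4-byte form → F2 88 9A A0.
U+F92C: 3-byte form → EF A4 AC.
U+011C: 2-byte form → C4 9C.
U+68970: 4-byte form → F1 A8 A5 B0.
U+0030: 1-byte form → 30.
Concatenated (17 bytes): E2 86 A6 F2 88 9A A0 EF A4 AC C4 9C F1 A8 A5 B0 30.

E2 86 A6 F2 88 9A A0 EF A4 AC C4 9C F1 A8 A5 B0 30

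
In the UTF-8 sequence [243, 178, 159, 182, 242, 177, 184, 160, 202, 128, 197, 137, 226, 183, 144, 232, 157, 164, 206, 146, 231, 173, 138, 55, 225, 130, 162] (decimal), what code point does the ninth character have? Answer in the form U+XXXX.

U+0037

Offset 0: leading byte 0xF3 = 11110011 → 4-byte char #1 = F3 B2 9F B6.
Offset 4: leading byte 0xF2 = 11110010 → 4-byte char #2 = F2 B1 B8 A0.
Offset 8: leading byte 0xCA = 11001010 → 2-byte char #3 = CA 80.
Offset 10: leading byte 0xC5 = 11000101 → 2-byte char #4 = C5 89.
Offset 12: leading byte 0xE2 = 11100010 → 3-byte char #5 = E2 B7 90.
Offset 15: leading byte 0xE8 = 11101000 → 3-byte char #6 = E8 9D A4.
Offset 18: leading byte 0xCE = 11001110 → 2-byte char #7 = CE 92.
Offset 20: leading byte 0xE7 = 11100111 → 3-byte char #8 = E7 AD 8A.
Offset 23: leading byte 0x37 = 00110111 → 1-byte char #9 = 37.
Leading byte 0x37 = 00110111 matches 0xxxxxxx → 1-byte sequence.
Byte 1: 0x37 = 00110111, payload 0110111 (7 bits).
Concatenate: 0110111 = 0x37 (7 bits → U+0037).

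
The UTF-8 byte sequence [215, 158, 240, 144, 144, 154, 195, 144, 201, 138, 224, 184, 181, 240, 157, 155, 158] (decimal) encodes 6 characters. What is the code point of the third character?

U+00D0

Offset 0: leading byte 0xD7 = 11010111 → 2-byte char #1 = D7 9E.
Offset 2: leading byte 0xF0 = 11110000 → 4-byte char #2 = F0 90 90 9A.
Offset 6: leading byte 0xC3 = 11000011 → 2-byte char #3 = C3 90.
Leading byte 0xC3 = 11000011 matches 110xxxxx → 2-byte sequence.
Byte 1: 0xC3 = 11000011, payload 00011 (5 bits).
Byte 2: 0x90 = 10010000 (10xxxxxx ✓), payload 010000.
Concatenate: 00011010000 = 0xD0 (11 bits → U+00D0).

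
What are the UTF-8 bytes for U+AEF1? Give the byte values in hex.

U+AEF1 = 0xAEF1 = 44785 decimal. In range U+0800–U+FFFF → 3-byte form: 1110xxxx 10xxxxxx 10xxxxxx.
Binary (16 bits): 1010111011110001.
Split 4+6+6: 1010 | 111011 | 110001.
Byte 1: 11101010 = 0xEA.
Byte 2: 10111011 = 0xBB.
Byte 3: 10110001 = 0xB1.

EA BB B1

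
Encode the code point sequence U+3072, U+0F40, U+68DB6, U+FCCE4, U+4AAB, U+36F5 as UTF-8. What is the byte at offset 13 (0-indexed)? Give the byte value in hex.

U+3072 → 3-byte form E3 81 B2 at offsets 0–2.
U+0F40 → 3-byte form E0 BD 80 at offsets 3–5.
U+68DB6 → 4-byte form F1 A8 B6 B6 at offsets 6–9.
U+FCCE4 → 4-byte form F3 BC B3 A4 at offsets 10–13.
Offset 13 falls in char 4's range; it's byte 4 of F3 BC B3 A4 = 0xA4.

0xA4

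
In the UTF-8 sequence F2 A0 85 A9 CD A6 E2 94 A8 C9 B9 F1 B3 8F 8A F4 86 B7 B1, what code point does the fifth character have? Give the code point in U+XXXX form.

U+733CA

Offset 0: leading byte 0xF2 = 11110010 → 4-byte char #1 = F2 A0 85 A9.
Offset 4: leading byte 0xCD = 11001101 → 2-byte char #2 = CD A6.
Offset 6: leading byte 0xE2 = 11100010 → 3-byte char #3 = E2 94 A8.
Offset 9: leading byte 0xC9 = 11001001 → 2-byte char #4 = C9 B9.
Offset 11: leading byte 0xF1 = 11110001 → 4-byte char #5 = F1 B3 8F 8A.
Leading byte 0xF1 = 11110001 matches 11110xxx → 4-byte sequence.
Byte 1: 0xF1 = 11110001, payload 001 (3 bits).
Byte 2: 0xB3 = 10110011 (10xxxxxx ✓), payload 110011.
Byte 3: 0x8F = 10001111 (10xxxxxx ✓), payload 001111.
Byte 4: 0x8A = 10001010 (10xxxxxx ✓), payload 001010.
Concatenate: 001110011001111001010 = 0x733CA (21 bits → U+733CA).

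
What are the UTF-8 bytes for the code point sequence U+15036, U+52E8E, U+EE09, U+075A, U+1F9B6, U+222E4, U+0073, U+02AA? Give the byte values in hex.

U+15036: 4-byte form → F0 95 80 B6.
U+52E8E: 4-byte form → F1 92 BA 8E.
U+EE09: 3-byte form → EE B8 89.
U+075A: 2-byte form → DD 9A.
U+1F9B6: 4-byte form → F0 9F A6 B6.
U+222E4: 4-byte form → F0 A2 8B A4.
U+0073: 1-byte form → 73.
U+02AA: 2-byte form → CA AA.
Concatenated (24 bytes): F0 95 80 B6 F1 92 BA 8E EE B8 89 DD 9A F0 9F A6 B6 F0 A2 8B A4 73 CA AA.

F0 95 80 B6 F1 92 BA 8E EE B8 89 DD 9A F0 9F A6 B6 F0 A2 8B A4 73 CA AA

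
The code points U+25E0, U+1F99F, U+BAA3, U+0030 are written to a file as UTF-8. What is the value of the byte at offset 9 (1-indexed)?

1-indexed offset 9 is 0-indexed offset 8.
U+25E0 → 3-byte form E2 97 A0 at offsets 0–2.
U+1F99F → 4-byte form F0 9F A6 9F at offsets 3–6.
U+BAA3 → 3-byte form EB AA A3 at offsets 7–9.
Offset 8 falls in char 3's range; it's byte 2 of EB AA A3 = 0xAA.

0xAA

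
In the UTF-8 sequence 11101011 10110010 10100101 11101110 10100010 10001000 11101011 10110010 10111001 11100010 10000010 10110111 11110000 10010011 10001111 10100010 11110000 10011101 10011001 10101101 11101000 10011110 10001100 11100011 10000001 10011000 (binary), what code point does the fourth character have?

Offset 0: leading byte 0xEB = 11101011 → 3-byte char #1 = EB B2 A5.
Offset 3: leading byte 0xEE = 11101110 → 3-byte char #2 = EE A2 88.
Offset 6: leading byte 0xEB = 11101011 → 3-byte char #3 = EB B2 B9.
Offset 9: leading byte 0xE2 = 11100010 → 3-byte char #4 = E2 82 B7.
Leading byte 0xE2 = 11100010 matches 1110xxxx → 3-byte sequence.
Byte 1: 0xE2 = 11100010, payload 0010 (4 bits).
Byte 2: 0x82 = 10000010 (10xxxxxx ✓), payload 000010.
Byte 3: 0xB7 = 10110111 (10xxxxxx ✓), payload 110111.
Concatenate: 0010000010110111 = 0x20B7 (16 bits → U+20B7).

U+20B7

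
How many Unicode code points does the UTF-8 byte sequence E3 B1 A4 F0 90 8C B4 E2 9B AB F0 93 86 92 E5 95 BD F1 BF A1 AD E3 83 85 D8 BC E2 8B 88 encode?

9

Byte at offset 0: 0xE3 = 11100011 → 3-byte char (#1). Advance 3.
Byte at offset 3: 0xF0 = 11110000 → 4-byte char (#2). Advance 4.
Byte at offset 7: 0xE2 = 11100010 → 3-byte char (#3). Advance 3.
Byte at offset 10: 0xF0 = 11110000 → 4-byte char (#4). Advance 4.
Byte at offset 14: 0xE5 = 11100101 → 3-byte char (#5). Advance 3.
Byte at offset 17: 0xF1 = 11110001 → 4-byte char (#6). Advance 4.
Byte at offset 21: 0xE3 = 11100011 → 3-byte char (#7). Advance 3.
Byte at offset 24: 0xD8 = 11011000 → 2-byte char (#8). Advance 2.
Byte at offset 26: 0xE2 = 11100010 → 3-byte char (#9). Advance 3.
Reached end at offset 29 after 9 code points.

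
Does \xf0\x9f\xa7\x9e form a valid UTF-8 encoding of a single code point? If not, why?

Leading byte 0xF0 = 11110000 → 4-byte form.
Continuation bytes 0x9F=10011111, 0xA7=10100111, 0x9E=10011110 all match 10xxxxxx.
Decoded value 0x1F9DE is ≥ 0x10000 (shortest form) and not a surrogate.

valid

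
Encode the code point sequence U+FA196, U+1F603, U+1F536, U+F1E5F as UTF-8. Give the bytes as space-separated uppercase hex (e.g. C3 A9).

U+FA196: 4-byte form → F3 BA 86 96.
U+1F603: 4-byte form → F0 9F 98 83.
U+1F536: 4-byte form → F0 9F 94 B6.
U+F1E5F: 4-byte form → F3 B1 B9 9F.
Concatenated (16 bytes): F3 BA 86 96 F0 9F 98 83 F0 9F 94 B6 F3 B1 B9 9F.

F3 BA 86 96 F0 9F 98 83 F0 9F 94 B6 F3 B1 B9 9F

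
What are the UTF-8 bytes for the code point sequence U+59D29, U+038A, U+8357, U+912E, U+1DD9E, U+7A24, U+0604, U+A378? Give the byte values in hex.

U+59D29: 4-byte form → F1 99 B4 A9.
U+038A: 2-byte form → CE 8A.
U+8357: 3-byte form → E8 8D 97.
U+912E: 3-byte form → E9 84 AE.
U+1DD9E: 4-byte form → F0 9D B6 9E.
U+7A24: 3-byte form → E7 A8 A4.
U+0604: 2-byte form → D8 84.
U+A378: 3-byte form → EA 8D B8.
Concatenated (24 bytes): F1 99 B4 A9 CE 8A E8 8D 97 E9 84 AE F0 9D B6 9E E7 A8 A4 D8 84 EA 8D B8.

F1 99 B4 A9 CE 8A E8 8D 97 E9 84 AE F0 9D B6 9E E7 A8 A4 D8 84 EA 8D B8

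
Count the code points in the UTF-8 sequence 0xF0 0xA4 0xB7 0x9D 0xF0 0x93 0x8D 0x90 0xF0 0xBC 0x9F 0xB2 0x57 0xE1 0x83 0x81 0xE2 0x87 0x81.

Byte at offset 0: 0xF0 = 11110000 → 4-byte char (#1). Advance 4.
Byte at offset 4: 0xF0 = 11110000 → 4-byte char (#2). Advance 4.
Byte at offset 8: 0xF0 = 11110000 → 4-byte char (#3). Advance 4.
Byte at offset 12: 0x57 = 01010111 → 1-byte char (#4). Advance 1.
Byte at offset 13: 0xE1 = 11100001 → 3-byte char (#5). Advance 3.
Byte at offset 16: 0xE2 = 11100010 → 3-byte char (#6). Advance 3.
Reached end at offset 19 after 6 code points.

6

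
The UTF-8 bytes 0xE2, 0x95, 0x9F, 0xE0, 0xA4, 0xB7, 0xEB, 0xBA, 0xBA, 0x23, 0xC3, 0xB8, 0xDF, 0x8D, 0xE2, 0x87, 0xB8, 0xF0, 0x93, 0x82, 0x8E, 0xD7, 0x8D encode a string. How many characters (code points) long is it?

9

Byte at offset 0: 0xE2 = 11100010 → 3-byte char (#1). Advance 3.
Byte at offset 3: 0xE0 = 11100000 → 3-byte char (#2). Advance 3.
Byte at offset 6: 0xEB = 11101011 → 3-byte char (#3). Advance 3.
Byte at offset 9: 0x23 = 00100011 → 1-byte char (#4). Advance 1.
Byte at offset 10: 0xC3 = 11000011 → 2-byte char (#5). Advance 2.
Byte at offset 12: 0xDF = 11011111 → 2-byte char (#6). Advance 2.
Byte at offset 14: 0xE2 = 11100010 → 3-byte char (#7). Advance 3.
Byte at offset 17: 0xF0 = 11110000 → 4-byte char (#8). Advance 4.
Byte at offset 21: 0xD7 = 11010111 → 2-byte char (#9). Advance 2.
Reached end at offset 23 after 9 code points.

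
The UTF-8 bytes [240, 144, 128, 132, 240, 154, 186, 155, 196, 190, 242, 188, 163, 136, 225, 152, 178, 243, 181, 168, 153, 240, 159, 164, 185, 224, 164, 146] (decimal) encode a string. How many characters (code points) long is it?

Byte at offset 0: 0xF0 = 11110000 → 4-byte char (#1). Advance 4.
Byte at offset 4: 0xF0 = 11110000 → 4-byte char (#2). Advance 4.
Byte at offset 8: 0xC4 = 11000100 → 2-byte char (#3). Advance 2.
Byte at offset 10: 0xF2 = 11110010 → 4-byte char (#4). Advance 4.
Byte at offset 14: 0xE1 = 11100001 → 3-byte char (#5). Advance 3.
Byte at offset 17: 0xF3 = 11110011 → 4-byte char (#6). Advance 4.
Byte at offset 21: 0xF0 = 11110000 → 4-byte char (#7). Advance 4.
Byte at offset 25: 0xE0 = 11100000 → 3-byte char (#8). Advance 3.
Reached end at offset 28 after 8 code points.

8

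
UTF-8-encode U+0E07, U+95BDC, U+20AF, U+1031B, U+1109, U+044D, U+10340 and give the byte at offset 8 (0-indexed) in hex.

U+0E07 → 3-byte form E0 B8 87 at offsets 0–2.
U+95BDC → 4-byte form F2 95 AF 9C at offsets 3–6.
U+20AF → 3-byte form E2 82 AF at offsets 7–9.
Offset 8 falls in char 3's range; it's byte 2 of E2 82 AF = 0x82.

0x82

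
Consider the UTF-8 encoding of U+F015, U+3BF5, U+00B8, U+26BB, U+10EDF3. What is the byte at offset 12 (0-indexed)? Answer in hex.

0x8E

U+F015 → 3-byte form EF 80 95 at offsets 0–2.
U+3BF5 → 3-byte form E3 AF B5 at offsets 3–5.
U+00B8 → 2-byte form C2 B8 at offsets 6–7.
U+26BB → 3-byte form E2 9A BB at offsets 8–10.
U+10EDF3 → 4-byte form F4 8E B7 B3 at offsets 11–14.
Offset 12 falls in char 5's range; it's byte 2 of F4 8E B7 B3 = 0x8E.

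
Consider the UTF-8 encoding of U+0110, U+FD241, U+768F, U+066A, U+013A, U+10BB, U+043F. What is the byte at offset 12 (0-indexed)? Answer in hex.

U+0110 → 2-byte form C4 90 at offsets 0–1.
U+FD241 → 4-byte form F3 BD 89 81 at offsets 2–5.
U+768F → 3-byte form E7 9A 8F at offsets 6–8.
U+066A → 2-byte form D9 AA at offsets 9–10.
U+013A → 2-byte form C4 BA at offsets 11–12.
Offset 12 falls in char 5's range; it's byte 2 of C4 BA = 0xBA.

0xBA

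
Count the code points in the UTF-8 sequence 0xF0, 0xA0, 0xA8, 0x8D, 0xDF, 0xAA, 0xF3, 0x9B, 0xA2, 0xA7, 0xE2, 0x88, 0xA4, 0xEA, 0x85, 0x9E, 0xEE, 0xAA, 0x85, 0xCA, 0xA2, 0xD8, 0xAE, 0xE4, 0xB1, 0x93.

Byte at offset 0: 0xF0 = 11110000 → 4-byte char (#1). Advance 4.
Byte at offset 4: 0xDF = 11011111 → 2-byte char (#2). Advance 2.
Byte at offset 6: 0xF3 = 11110011 → 4-byte char (#3). Advance 4.
Byte at offset 10: 0xE2 = 11100010 → 3-byte char (#4). Advance 3.
Byte at offset 13: 0xEA = 11101010 → 3-byte char (#5). Advance 3.
Byte at offset 16: 0xEE = 11101110 → 3-byte char (#6). Advance 3.
Byte at offset 19: 0xCA = 11001010 → 2-byte char (#7). Advance 2.
Byte at offset 21: 0xD8 = 11011000 → 2-byte char (#8). Advance 2.
Byte at offset 23: 0xE4 = 11100100 → 3-byte char (#9). Advance 3.
Reached end at offset 26 after 9 code points.

9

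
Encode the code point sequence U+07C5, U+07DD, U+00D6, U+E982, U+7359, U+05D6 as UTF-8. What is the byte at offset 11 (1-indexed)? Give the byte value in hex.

1-indexed offset 11 is 0-indexed offset 10.
U+07C5 → 2-byte form DF 85 at offsets 0–1.
U+07DD → 2-byte form DF 9D at offsets 2–3.
U+00D6 → 2-byte form C3 96 at offsets 4–5.
U+E982 → 3-byte form EE A6 82 at offsets 6–8.
U+7359 → 3-byte form E7 8D 99 at offsets 9–11.
Offset 10 falls in char 5's range; it's byte 2 of E7 8D 99 = 0x8D.

0x8D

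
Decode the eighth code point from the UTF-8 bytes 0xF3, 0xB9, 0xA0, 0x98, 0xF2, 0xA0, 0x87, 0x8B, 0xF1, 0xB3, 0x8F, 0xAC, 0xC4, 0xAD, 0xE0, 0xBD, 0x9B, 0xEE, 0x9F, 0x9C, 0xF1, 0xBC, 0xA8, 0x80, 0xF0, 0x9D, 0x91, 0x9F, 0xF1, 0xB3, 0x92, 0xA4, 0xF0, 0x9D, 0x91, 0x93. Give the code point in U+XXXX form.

U+1D45F

Offset 0: leading byte 0xF3 = 11110011 → 4-byte char #1 = F3 B9 A0 98.
Offset 4: leading byte 0xF2 = 11110010 → 4-byte char #2 = F2 A0 87 8B.
Offset 8: leading byte 0xF1 = 11110001 → 4-byte char #3 = F1 B3 8F AC.
Offset 12: leading byte 0xC4 = 11000100 → 2-byte char #4 = C4 AD.
Offset 14: leading byte 0xE0 = 11100000 → 3-byte char #5 = E0 BD 9B.
Offset 17: leading byte 0xEE = 11101110 → 3-byte char #6 = EE 9F 9C.
Offset 20: leading byte 0xF1 = 11110001 → 4-byte char #7 = F1 BC A8 80.
Offset 24: leading byte 0xF0 = 11110000 → 4-byte char #8 = F0 9D 91 9F.
Leading byte 0xF0 = 11110000 matches 11110xxx → 4-byte sequence.
Byte 1: 0xF0 = 11110000, payload 000 (3 bits).
Byte 2: 0x9D = 10011101 (10xxxxxx ✓), payload 011101.
Byte 3: 0x91 = 10010001 (10xxxxxx ✓), payload 010001.
Byte 4: 0x9F = 10011111 (10xxxxxx ✓), payload 011111.
Concatenate: 000011101010001011111 = 0x1D45F (21 bits → U+1D45F).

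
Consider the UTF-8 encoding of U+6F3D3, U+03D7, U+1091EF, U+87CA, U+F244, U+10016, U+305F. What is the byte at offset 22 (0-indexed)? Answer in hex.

U+6F3D3 → 4-byte form F1 AF 8F 93 at offsets 0–3.
U+03D7 → 2-byte form CF 97 at offsets 4–5.
U+1091EF → 4-byte form F4 89 87 AF at offsets 6–9.
U+87CA → 3-byte form E8 9F 8A at offsets 10–12.
U+F244 → 3-byte form EF 89 84 at offsets 13–15.
U+10016 → 4-byte form F0 90 80 96 at offsets 16–19.
U+305F → 3-byte form E3 81 9F at offsets 20–22.
Offset 22 falls in char 7's range; it's byte 3 of E3 81 9F = 0x9F.

0x9F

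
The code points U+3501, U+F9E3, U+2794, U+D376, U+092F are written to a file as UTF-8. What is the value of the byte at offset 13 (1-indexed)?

0xE0

1-indexed offset 13 is 0-indexed offset 12.
U+3501 → 3-byte form E3 94 81 at offsets 0–2.
U+F9E3 → 3-byte form EF A7 A3 at offsets 3–5.
U+2794 → 3-byte form E2 9E 94 at offsets 6–8.
U+D376 → 3-byte form ED 8D B6 at offsets 9–11.
U+092F → 3-byte form E0 A4 AF at offsets 12–14.
Offset 12 falls in char 5's range; it's byte 1 of E0 A4 AF = 0xE0.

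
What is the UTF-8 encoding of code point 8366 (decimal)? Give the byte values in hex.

U+20AE = 0x20AE = 8366 decimal. In range U+0800–U+FFFF → 3-byte form: 1110xxxx 10xxxxxx 10xxxxxx.
Binary (16 bits): 0010000010101110.
Split 4+6+6: 0010 | 000010 | 101110.
Byte 1: 11100010 = 0xE2.
Byte 2: 10000010 = 0x82.
Byte 3: 10101110 = 0xAE.

E2 82 AE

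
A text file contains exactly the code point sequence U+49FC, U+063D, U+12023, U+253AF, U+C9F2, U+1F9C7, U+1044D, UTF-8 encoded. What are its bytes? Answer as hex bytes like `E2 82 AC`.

U+49FC: 3-byte form → E4 A7 BC.
U+063D: 2-byte form → D8 BD.
U+12023: 4-byte form → F0 92 80 A3.
U+253AF: 4-byte form → F0 A5 8E AF.
U+C9F2: 3-byte form → EC A7 B2.
U+1F9C7: 4-byte form → F0 9F A7 87.
U+1044D: 4-byte form → F0 90 91 8D.
Concatenated (24 bytes): E4 A7 BC D8 BD F0 92 80 A3 F0 A5 8E AF EC A7 B2 F0 9F A7 87 F0 90 91 8D.

E4 A7 BC D8 BD F0 92 80 A3 F0 A5 8E AF EC A7 B2 F0 9F A7 87 F0 90 91 8D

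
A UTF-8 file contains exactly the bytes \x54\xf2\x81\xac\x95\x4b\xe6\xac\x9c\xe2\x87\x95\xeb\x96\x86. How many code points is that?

6

Byte at offset 0: 0x54 = 01010100 → 1-byte char (#1). Advance 1.
Byte at offset 1: 0xF2 = 11110010 → 4-byte char (#2). Advance 4.
Byte at offset 5: 0x4B = 01001011 → 1-byte char (#3). Advance 1.
Byte at offset 6: 0xE6 = 11100110 → 3-byte char (#4). Advance 3.
Byte at offset 9: 0xE2 = 11100010 → 3-byte char (#5). Advance 3.
Byte at offset 12: 0xEB = 11101011 → 3-byte char (#6). Advance 3.
Reached end at offset 15 after 6 code points.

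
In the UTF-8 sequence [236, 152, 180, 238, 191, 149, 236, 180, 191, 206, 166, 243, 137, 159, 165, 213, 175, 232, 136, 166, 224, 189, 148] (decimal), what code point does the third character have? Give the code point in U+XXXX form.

U+CD3F

Offset 0: leading byte 0xEC = 11101100 → 3-byte char #1 = EC 98 B4.
Offset 3: leading byte 0xEE = 11101110 → 3-byte char #2 = EE BF 95.
Offset 6: leading byte 0xEC = 11101100 → 3-byte char #3 = EC B4 BF.
Leading byte 0xEC = 11101100 matches 1110xxxx → 3-byte sequence.
Byte 1: 0xEC = 11101100, payload 1100 (4 bits).
Byte 2: 0xB4 = 10110100 (10xxxxxx ✓), payload 110100.
Byte 3: 0xBF = 10111111 (10xxxxxx ✓), payload 111111.
Concatenate: 1100110100111111 = 0xCD3F (16 bits → U+CD3F).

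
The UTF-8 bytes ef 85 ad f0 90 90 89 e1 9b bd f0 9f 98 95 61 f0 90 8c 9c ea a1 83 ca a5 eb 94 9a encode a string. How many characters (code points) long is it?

9

Byte at offset 0: 0xEF = 11101111 → 3-byte char (#1). Advance 3.
Byte at offset 3: 0xF0 = 11110000 → 4-byte char (#2). Advance 4.
Byte at offset 7: 0xE1 = 11100001 → 3-byte char (#3). Advance 3.
Byte at offset 10: 0xF0 = 11110000 → 4-byte char (#4). Advance 4.
Byte at offset 14: 0x61 = 01100001 → 1-byte char (#5). Advance 1.
Byte at offset 15: 0xF0 = 11110000 → 4-byte char (#6). Advance 4.
Byte at offset 19: 0xEA = 11101010 → 3-byte char (#7). Advance 3.
Byte at offset 22: 0xCA = 11001010 → 2-byte char (#8). Advance 2.
Byte at offset 24: 0xEB = 11101011 → 3-byte char (#9). Advance 3.
Reached end at offset 27 after 9 code points.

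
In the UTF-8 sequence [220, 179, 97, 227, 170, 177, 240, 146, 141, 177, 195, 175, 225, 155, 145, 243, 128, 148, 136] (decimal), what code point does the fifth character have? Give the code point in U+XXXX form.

U+00EF

Offset 0: leading byte 0xDC = 11011100 → 2-byte char #1 = DC B3.
Offset 2: leading byte 0x61 = 01100001 → 1-byte char #2 = 61.
Offset 3: leading byte 0xE3 = 11100011 → 3-byte char #3 = E3 AA B1.
Offset 6: leading byte 0xF0 = 11110000 → 4-byte char #4 = F0 92 8D B1.
Offset 10: leading byte 0xC3 = 11000011 → 2-byte char #5 = C3 AF.
Leading byte 0xC3 = 11000011 matches 110xxxxx → 2-byte sequence.
Byte 1: 0xC3 = 11000011, payload 00011 (5 bits).
Byte 2: 0xAF = 10101111 (10xxxxxx ✓), payload 101111.
Concatenate: 00011101111 = 0xEF (11 bits → U+00EF).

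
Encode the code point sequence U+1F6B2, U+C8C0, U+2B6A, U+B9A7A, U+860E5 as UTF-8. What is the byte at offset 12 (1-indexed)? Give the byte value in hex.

0xB9

1-indexed offset 12 is 0-indexed offset 11.
U+1F6B2 → 4-byte form F0 9F 9A B2 at offsets 0–3.
U+C8C0 → 3-byte form EC A3 80 at offsets 4–6.
U+2B6A → 3-byte form E2 AD AA at offsets 7–9.
U+B9A7A → 4-byte form F2 B9 A9 BA at offsets 10–13.
Offset 11 falls in char 4's range; it's byte 2 of F2 B9 A9 BA = 0xB9.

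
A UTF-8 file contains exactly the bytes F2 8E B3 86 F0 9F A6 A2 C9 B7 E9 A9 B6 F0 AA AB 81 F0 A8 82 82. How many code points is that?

Byte at offset 0: 0xF2 = 11110010 → 4-byte char (#1). Advance 4.
Byte at offset 4: 0xF0 = 11110000 → 4-byte char (#2). Advance 4.
Byte at offset 8: 0xC9 = 11001001 → 2-byte char (#3). Advance 2.
Byte at offset 10: 0xE9 = 11101001 → 3-byte char (#4). Advance 3.
Byte at offset 13: 0xF0 = 11110000 → 4-byte char (#5). Advance 4.
Byte at offset 17: 0xF0 = 11110000 → 4-byte char (#6). Advance 4.
Reached end at offset 21 after 6 code points.

6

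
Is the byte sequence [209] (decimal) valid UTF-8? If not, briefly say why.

invalid (sequence truncated)

Leading byte 0xD1 = 11010001 → 2-byte form, but only 1 byte is present.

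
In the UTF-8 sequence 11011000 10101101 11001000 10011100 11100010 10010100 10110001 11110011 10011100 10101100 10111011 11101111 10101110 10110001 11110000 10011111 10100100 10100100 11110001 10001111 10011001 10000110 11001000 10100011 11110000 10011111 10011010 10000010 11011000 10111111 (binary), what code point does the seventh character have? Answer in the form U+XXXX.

Offset 0: leading byte 0xD8 = 11011000 → 2-byte char #1 = D8 AD.
Offset 2: leading byte 0xC8 = 11001000 → 2-byte char #2 = C8 9C.
Offset 4: leading byte 0xE2 = 11100010 → 3-byte char #3 = E2 94 B1.
Offset 7: leading byte 0xF3 = 11110011 → 4-byte char #4 = F3 9C AC BB.
Offset 11: leading byte 0xEF = 11101111 → 3-byte char #5 = EF AE B1.
Offset 14: leading byte 0xF0 = 11110000 → 4-byte char #6 = F0 9F A4 A4.
Offset 18: leading byte 0xF1 = 11110001 → 4-byte char #7 = F1 8F 99 86.
Leading byte 0xF1 = 11110001 matches 11110xxx → 4-byte sequence.
Byte 1: 0xF1 = 11110001, payload 001 (3 bits).
Byte 2: 0x8F = 10001111 (10xxxxxx ✓), payload 001111.
Byte 3: 0x99 = 10011001 (10xxxxxx ✓), payload 011001.
Byte 4: 0x86 = 10000110 (10xxxxxx ✓), payload 000110.
Concatenate: 001001111011001000110 = 0x4F646 (21 bits → U+4F646).

U+4F646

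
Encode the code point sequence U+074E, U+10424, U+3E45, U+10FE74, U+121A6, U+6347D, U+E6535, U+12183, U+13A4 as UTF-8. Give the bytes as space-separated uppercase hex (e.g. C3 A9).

DD 8E F0 90 90 A4 E3 B9 85 F4 8F B9 B4 F0 92 86 A6 F1 A3 91 BD F3 A6 94 B5 F0 92 86 83 E1 8E A4

U+074E: 2-byte form → DD 8E.
U+10424: 4-byte form → F0 90 90 A4.
U+3E45: 3-byte form → E3 B9 85.
U+10FE74: 4-byte form → F4 8F B9 B4.
U+121A6: 4-byte form → F0 92 86 A6.
U+6347D: 4-byte form → F1 A3 91 BD.
U+E6535: 4-byte form → F3 A6 94 B5.
U+12183: 4-byte form → F0 92 86 83.
U+13A4: 3-byte form → E1 8E A4.
Concatenated (32 bytes): DD 8E F0 90 90 A4 E3 B9 85 F4 8F B9 B4 F0 92 86 A6 F1 A3 91 BD F3 A6 94 B5 F0 92 86 83 E1 8E A4.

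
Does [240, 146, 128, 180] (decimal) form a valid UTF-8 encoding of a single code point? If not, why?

Leading byte 0xF0 = 11110000 → 4-byte form.
Continuation bytes 0x92=10010010, 0x80=10000000, 0xB4=10110100 all match 10xxxxxx.
Decoded value 0x12034 is ≥ 0x10000 (shortest form) and not a surrogate.

valid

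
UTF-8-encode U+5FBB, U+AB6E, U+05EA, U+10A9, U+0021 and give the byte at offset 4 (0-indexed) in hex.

U+5FBB → 3-byte form E5 BE BB at offsets 0–2.
U+AB6E → 3-byte form EA AD AE at offsets 3–5.
Offset 4 falls in char 2's range; it's byte 2 of EA AD AE = 0xAD.

0xAD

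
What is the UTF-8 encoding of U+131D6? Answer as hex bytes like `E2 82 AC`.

U+131D6 = 0x131D6 = 78294 decimal. In range U+10000–U+10FFFF → 4-byte form: 11110xxx 10xxxxxx 10xxxxxx 10xxxxxx.
Binary (21 bits): 000010011000111010110.
Split 3+6+6+6: 000 | 010011 | 000111 | 010110.
Byte 1: 11110000 = 0xF0.
Byte 2: 10010011 = 0x93.
Byte 3: 10000111 = 0x87.
Byte 4: 10010110 = 0x96.

F0 93 87 96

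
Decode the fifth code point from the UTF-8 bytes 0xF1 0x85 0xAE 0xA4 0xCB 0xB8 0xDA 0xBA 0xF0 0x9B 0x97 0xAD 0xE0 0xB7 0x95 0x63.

Offset 0: leading byte 0xF1 = 11110001 → 4-byte char #1 = F1 85 AE A4.
Offset 4: leading byte 0xCB = 11001011 → 2-byte char #2 = CB B8.
Offset 6: leading byte 0xDA = 11011010 → 2-byte char #3 = DA BA.
Offset 8: leading byte 0xF0 = 11110000 → 4-byte char #4 = F0 9B 97 AD.
Offset 12: leading byte 0xE0 = 11100000 → 3-byte char #5 = E0 B7 95.
Leading byte 0xE0 = 11100000 matches 1110xxxx → 3-byte sequence.
Byte 1: 0xE0 = 11100000, payload 0000 (4 bits).
Byte 2: 0xB7 = 10110111 (10xxxxxx ✓), payload 110111.
Byte 3: 0x95 = 10010101 (10xxxxxx ✓), payload 010101.
Concatenate: 0000110111010101 = 0xDD5 (16 bits → U+0DD5).

U+0DD5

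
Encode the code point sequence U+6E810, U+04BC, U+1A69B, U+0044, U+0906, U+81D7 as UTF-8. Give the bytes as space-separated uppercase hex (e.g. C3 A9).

F1 AE A0 90 D2 BC F0 9A 9A 9B 44 E0 A4 86 E8 87 97

U+6E810: 4-byte form → F1 AE A0 90.
U+04BC: 2-byte form → D2 BC.
U+1A69B: 4-byte form → F0 9A 9A 9B.
U+0044: 1-byte form → 44.
U+0906: 3-byte form → E0 A4 86.
U+81D7: 3-byte form → E8 87 97.
Concatenated (17 bytes): F1 AE A0 90 D2 BC F0 9A 9A 9B 44 E0 A4 86 E8 87 97.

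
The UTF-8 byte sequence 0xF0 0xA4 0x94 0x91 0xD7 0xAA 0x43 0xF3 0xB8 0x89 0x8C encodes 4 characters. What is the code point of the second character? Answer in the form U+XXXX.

Offset 0: leading byte 0xF0 = 11110000 → 4-byte char #1 = F0 A4 94 91.
Offset 4: leading byte 0xD7 = 11010111 → 2-byte char #2 = D7 AA.
Leading byte 0xD7 = 11010111 matches 110xxxxx → 2-byte sequence.
Byte 1: 0xD7 = 11010111, payload 10111 (5 bits).
Byte 2: 0xAA = 10101010 (10xxxxxx ✓), payload 101010.
Concatenate: 10111101010 = 0x5EA (11 bits → U+05EA).

U+05EA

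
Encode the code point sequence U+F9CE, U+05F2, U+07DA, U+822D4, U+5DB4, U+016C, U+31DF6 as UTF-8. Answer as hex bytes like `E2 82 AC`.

U+F9CE: 3-byte form → EF A7 8E.
U+05F2: 2-byte form → D7 B2.
U+07DA: 2-byte form → DF 9A.
U+822D4: 4-byte form → F2 82 8B 94.
U+5DB4: 3-byte form → E5 B6 B4.
U+016C: 2-byte form → C5 AC.
U+31DF6: 4-byte form → F0 B1 B7 B6.
Concatenated (20 bytes): EF A7 8E D7 B2 DF 9A F2 82 8B 94 E5 B6 B4 C5 AC F0 B1 B7 B6.

EF A7 8E D7 B2 DF 9A F2 82 8B 94 E5 B6 B4 C5 AC F0 B1 B7 B6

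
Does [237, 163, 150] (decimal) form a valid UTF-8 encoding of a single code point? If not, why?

invalid (encodes a surrogate (U+D800–U+DFFF))

Structurally a 3-byte sequence; payload = 0xD8D6.
But 0xD8D6 is in U+D800–U+DFFF, the surrogate range. Surrogates are not Unicode scalar values and are forbidden in UTF-8.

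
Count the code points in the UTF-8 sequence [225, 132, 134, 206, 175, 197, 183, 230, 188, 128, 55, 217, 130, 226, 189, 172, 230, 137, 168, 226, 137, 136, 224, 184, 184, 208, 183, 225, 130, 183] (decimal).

12

Byte at offset 0: 0xE1 = 11100001 → 3-byte char (#1). Advance 3.
Byte at offset 3: 0xCE = 11001110 → 2-byte char (#2). Advance 2.
Byte at offset 5: 0xC5 = 11000101 → 2-byte char (#3). Advance 2.
Byte at offset 7: 0xE6 = 11100110 → 3-byte char (#4). Advance 3.
Byte at offset 10: 0x37 = 00110111 → 1-byte char (#5). Advance 1.
Byte at offset 11: 0xD9 = 11011001 → 2-byte char (#6). Advance 2.
Byte at offset 13: 0xE2 = 11100010 → 3-byte char (#7). Advance 3.
Byte at offset 16: 0xE6 = 11100110 → 3-byte char (#8). Advance 3.
Byte at offset 19: 0xE2 = 11100010 → 3-byte char (#9). Advance 3.
Byte at offset 22: 0xE0 = 11100000 → 3-byte char (#10). Advance 3.
Byte at offset 25: 0xD0 = 11010000 → 2-byte char (#11). Advance 2.
Byte at offset 27: 0xE1 = 11100001 → 3-byte char (#12). Advance 3.
Reached end at offset 30 after 12 code points.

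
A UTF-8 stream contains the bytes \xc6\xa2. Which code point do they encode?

U+01A2

Leading byte 0xC6 = 11000110 matches 110xxxxx → 2-byte sequence.
Byte 1: 0xC6 = 11000110, payload 00110 (5 bits).
Byte 2: 0xA2 = 10100010 (10xxxxxx ✓), payload 100010.
Concatenate: 00110100010 = 0x1A2 (11 bits → U+01A2).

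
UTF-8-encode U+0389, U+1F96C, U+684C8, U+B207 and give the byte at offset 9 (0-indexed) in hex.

0x88

U+0389 → 2-byte form CE 89 at offsets 0–1.
U+1F96C → 4-byte form F0 9F A5 AC at offsets 2–5.
U+684C8 → 4-byte form F1 A8 93 88 at offsets 6–9.
Offset 9 falls in char 3's range; it's byte 4 of F1 A8 93 88 = 0x88.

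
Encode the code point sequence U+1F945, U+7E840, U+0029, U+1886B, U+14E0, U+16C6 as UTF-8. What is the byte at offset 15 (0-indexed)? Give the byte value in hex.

0xA0

U+1F945 → 4-byte form F0 9F A5 85 at offsets 0–3.
U+7E840 → 4-byte form F1 BE A1 80 at offsets 4–7.
U+0029 → 1-byte form 29 at offsets 8–8.
U+1886B → 4-byte form F0 98 A1 AB at offsets 9–12.
U+14E0 → 3-byte form E1 93 A0 at offsets 13–15.
Offset 15 falls in char 5's range; it's byte 3 of E1 93 A0 = 0xA0.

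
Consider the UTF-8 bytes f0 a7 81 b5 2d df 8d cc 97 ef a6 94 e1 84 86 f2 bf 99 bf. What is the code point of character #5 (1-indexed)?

Offset 0: leading byte 0xF0 = 11110000 → 4-byte char #1 = F0 A7 81 B5.
Offset 4: leading byte 0x2D = 00101101 → 1-byte char #2 = 2D.
Offset 5: leading byte 0xDF = 11011111 → 2-byte char #3 = DF 8D.
Offset 7: leading byte 0xCC = 11001100 → 2-byte char #4 = CC 97.
Offset 9: leading byte 0xEF = 11101111 → 3-byte char #5 = EF A6 94.
Leading byte 0xEF = 11101111 matches 1110xxxx → 3-byte sequence.
Byte 1: 0xEF = 11101111, payload 1111 (4 bits).
Byte 2: 0xA6 = 10100110 (10xxxxxx ✓), payload 100110.
Byte 3: 0x94 = 10010100 (10xxxxxx ✓), payload 010100.
Concatenate: 1111100110010100 = 0xF994 (16 bits → U+F994).

U+F994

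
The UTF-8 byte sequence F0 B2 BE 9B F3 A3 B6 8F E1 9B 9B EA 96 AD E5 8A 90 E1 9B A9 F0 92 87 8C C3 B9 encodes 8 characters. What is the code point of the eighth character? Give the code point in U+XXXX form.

Offset 0: leading byte 0xF0 = 11110000 → 4-byte char #1 = F0 B2 BE 9B.
Offset 4: leading byte 0xF3 = 11110011 → 4-byte char #2 = F3 A3 B6 8F.
Offset 8: leading byte 0xE1 = 11100001 → 3-byte char #3 = E1 9B 9B.
Offset 11: leading byte 0xEA = 11101010 → 3-byte char #4 = EA 96 AD.
Offset 14: leading byte 0xE5 = 11100101 → 3-byte char #5 = E5 8A 90.
Offset 17: leading byte 0xE1 = 11100001 → 3-byte char #6 = E1 9B A9.
Offset 20: leading byte 0xF0 = 11110000 → 4-byte char #7 = F0 92 87 8C.
Offset 24: leading byte 0xC3 = 11000011 → 2-byte char #8 = C3 B9.
Leading byte 0xC3 = 11000011 matches 110xxxxx → 2-byte sequence.
Byte 1: 0xC3 = 11000011, payload 00011 (5 bits).
Byte 2: 0xB9 = 10111001 (10xxxxxx ✓), payload 111001.
Concatenate: 00011111001 = 0xF9 (11 bits → U+00F9).

U+00F9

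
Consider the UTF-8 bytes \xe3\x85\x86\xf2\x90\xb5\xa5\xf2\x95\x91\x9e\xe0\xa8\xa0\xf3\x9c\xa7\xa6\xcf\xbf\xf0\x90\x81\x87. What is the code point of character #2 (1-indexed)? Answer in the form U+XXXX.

Offset 0: leading byte 0xE3 = 11100011 → 3-byte char #1 = E3 85 86.
Offset 3: leading byte 0xF2 = 11110010 → 4-byte char #2 = F2 90 B5 A5.
Leading byte 0xF2 = 11110010 matches 11110xxx → 4-byte sequence.
Byte 1: 0xF2 = 11110010, payload 010 (3 bits).
Byte 2: 0x90 = 10010000 (10xxxxxx ✓), payload 010000.
Byte 3: 0xB5 = 10110101 (10xxxxxx ✓), payload 110101.
Byte 4: 0xA5 = 10100101 (10xxxxxx ✓), payload 100101.
Concatenate: 010010000110101100101 = 0x90D65 (21 bits → U+90D65).

U+90D65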